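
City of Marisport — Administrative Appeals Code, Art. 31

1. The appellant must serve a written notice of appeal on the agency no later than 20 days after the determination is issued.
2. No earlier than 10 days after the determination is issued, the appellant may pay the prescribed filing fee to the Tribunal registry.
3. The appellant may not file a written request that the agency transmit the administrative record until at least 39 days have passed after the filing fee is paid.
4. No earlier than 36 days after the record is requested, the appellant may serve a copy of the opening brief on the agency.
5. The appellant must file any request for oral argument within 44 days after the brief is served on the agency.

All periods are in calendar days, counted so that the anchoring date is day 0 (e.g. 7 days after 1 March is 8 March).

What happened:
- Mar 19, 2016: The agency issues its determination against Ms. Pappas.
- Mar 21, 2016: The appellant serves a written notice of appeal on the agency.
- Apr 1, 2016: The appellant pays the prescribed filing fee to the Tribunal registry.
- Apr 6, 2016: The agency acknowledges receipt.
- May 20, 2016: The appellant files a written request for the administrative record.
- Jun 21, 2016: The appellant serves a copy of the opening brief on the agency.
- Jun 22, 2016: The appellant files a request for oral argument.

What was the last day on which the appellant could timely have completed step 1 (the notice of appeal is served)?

Apr 8, 2016

Step 1 runs from Mar 19, 2016, when the determination is issued. 20 days after Mar 19, 2016 is Apr 8, 2016.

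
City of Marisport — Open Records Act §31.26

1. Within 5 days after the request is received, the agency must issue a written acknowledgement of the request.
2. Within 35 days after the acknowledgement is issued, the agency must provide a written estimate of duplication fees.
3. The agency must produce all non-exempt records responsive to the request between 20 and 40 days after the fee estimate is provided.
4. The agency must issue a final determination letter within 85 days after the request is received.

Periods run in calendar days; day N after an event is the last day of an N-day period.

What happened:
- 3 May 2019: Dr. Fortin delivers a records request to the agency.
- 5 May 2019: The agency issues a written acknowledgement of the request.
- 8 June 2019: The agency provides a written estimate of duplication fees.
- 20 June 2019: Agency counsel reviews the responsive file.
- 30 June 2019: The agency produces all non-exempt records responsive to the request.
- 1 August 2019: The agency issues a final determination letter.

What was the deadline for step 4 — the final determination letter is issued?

Step 4 runs from 3 May 2019, when the request is received. 85 days after 3 May 2019 is 27 July 2019.

27 July 2019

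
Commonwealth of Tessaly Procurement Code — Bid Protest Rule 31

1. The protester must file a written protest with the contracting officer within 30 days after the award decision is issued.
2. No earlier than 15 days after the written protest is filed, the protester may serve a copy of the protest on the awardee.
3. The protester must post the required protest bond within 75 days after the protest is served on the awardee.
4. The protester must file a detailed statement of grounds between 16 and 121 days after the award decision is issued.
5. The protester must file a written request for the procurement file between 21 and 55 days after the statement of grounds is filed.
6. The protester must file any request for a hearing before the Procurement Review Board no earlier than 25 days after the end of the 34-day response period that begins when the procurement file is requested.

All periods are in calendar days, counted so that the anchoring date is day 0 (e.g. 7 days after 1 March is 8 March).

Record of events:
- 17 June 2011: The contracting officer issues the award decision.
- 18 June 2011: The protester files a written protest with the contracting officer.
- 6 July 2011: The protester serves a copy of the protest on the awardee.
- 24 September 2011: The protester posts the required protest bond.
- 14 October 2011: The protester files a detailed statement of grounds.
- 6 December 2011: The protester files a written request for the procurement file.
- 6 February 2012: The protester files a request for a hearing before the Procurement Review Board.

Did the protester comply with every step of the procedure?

Step 1 — counting 30 days from 17 June 2011 (when the award decision is issued) gives a deadline of 17 July 2011; completed 18 June 2011, before the deadline.
Step 2 — must wait 15 days from 18 June 2011 (when the written protest is filed), so not before 3 July 2011; done 6 July 2011, after the minimum wait.
Step 3 — counting 75 days from 6 July 2011 (when the protest is served on the awardee) gives a deadline of 19 September 2011; 24 September 2011 misses that deadline by 5 days.

No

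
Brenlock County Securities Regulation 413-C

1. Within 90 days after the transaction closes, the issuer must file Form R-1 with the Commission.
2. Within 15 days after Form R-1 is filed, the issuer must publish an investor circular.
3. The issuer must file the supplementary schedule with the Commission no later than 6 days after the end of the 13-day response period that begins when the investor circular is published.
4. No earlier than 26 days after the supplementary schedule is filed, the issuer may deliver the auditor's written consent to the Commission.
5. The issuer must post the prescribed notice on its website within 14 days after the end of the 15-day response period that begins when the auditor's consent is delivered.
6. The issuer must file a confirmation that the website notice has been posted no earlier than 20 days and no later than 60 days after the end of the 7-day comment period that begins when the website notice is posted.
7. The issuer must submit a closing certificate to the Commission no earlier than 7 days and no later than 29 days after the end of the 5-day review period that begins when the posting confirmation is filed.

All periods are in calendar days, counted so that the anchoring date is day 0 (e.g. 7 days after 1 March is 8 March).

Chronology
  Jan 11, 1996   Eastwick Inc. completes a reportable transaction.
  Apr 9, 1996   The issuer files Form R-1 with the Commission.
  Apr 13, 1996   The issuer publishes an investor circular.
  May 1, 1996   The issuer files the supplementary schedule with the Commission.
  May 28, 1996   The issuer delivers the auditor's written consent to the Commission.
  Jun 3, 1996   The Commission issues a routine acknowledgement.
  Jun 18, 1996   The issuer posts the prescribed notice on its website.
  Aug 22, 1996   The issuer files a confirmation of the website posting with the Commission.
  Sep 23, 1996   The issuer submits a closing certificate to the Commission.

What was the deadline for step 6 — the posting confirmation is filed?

Aug 24, 1996

The website notice is posted on Jun 18, 1996; the 7-day comment period therefore ends Jun 25, 1996, and step 6 runs from that date. The window is 20–60 days after Jun 25, 1996; it closes on Aug 24, 1996.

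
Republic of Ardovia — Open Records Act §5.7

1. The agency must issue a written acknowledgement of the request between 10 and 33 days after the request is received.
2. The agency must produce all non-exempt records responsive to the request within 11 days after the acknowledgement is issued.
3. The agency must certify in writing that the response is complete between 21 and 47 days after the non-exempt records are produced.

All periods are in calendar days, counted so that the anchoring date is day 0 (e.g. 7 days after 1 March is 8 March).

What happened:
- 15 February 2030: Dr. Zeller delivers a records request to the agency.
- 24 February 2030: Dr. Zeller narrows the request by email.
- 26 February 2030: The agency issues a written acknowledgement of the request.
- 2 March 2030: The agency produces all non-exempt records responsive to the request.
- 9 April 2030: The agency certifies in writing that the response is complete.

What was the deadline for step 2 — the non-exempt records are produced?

9 March 2030

Step 2 runs from 26 February 2030, when the acknowledgement is issued. 11 days after 26 February 2030 is 9 March 2030.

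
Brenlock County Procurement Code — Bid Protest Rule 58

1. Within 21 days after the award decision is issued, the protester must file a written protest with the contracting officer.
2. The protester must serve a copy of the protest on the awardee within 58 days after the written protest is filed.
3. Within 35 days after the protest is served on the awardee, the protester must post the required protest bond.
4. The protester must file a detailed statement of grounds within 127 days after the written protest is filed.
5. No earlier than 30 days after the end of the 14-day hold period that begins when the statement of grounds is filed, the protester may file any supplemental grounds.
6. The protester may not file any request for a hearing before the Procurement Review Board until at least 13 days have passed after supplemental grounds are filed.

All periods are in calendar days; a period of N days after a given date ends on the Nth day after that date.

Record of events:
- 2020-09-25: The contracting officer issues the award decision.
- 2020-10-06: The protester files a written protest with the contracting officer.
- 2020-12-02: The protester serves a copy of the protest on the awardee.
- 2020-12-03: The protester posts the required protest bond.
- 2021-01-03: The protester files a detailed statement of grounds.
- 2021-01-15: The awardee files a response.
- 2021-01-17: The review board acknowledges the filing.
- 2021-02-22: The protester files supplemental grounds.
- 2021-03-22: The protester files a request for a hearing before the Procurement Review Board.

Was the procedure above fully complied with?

Yes

(1) due by 2020-09-25 + 21 days = 2020-10-16; done 2020-10-06 — timely.
(2) due by 2020-10-06 + 58 days = 2020-12-03; done 2020-12-02 — timely.
(3) due by 2020-12-02 + 35 days = 2021-01-06; completed 2020-12-03, before the deadline.
(4) due by 2020-10-06 + 127 days = 2021-02-10; done 2021-01-03 — timely.
(5) permitted from 2021-01-17 + 30 days = 2021-02-16 onward; 2021-02-22 is on or after that date.
(6) permitted from 2021-02-22 + 13 days = 2021-03-07 onward; done 2021-03-22, after the minimum wait.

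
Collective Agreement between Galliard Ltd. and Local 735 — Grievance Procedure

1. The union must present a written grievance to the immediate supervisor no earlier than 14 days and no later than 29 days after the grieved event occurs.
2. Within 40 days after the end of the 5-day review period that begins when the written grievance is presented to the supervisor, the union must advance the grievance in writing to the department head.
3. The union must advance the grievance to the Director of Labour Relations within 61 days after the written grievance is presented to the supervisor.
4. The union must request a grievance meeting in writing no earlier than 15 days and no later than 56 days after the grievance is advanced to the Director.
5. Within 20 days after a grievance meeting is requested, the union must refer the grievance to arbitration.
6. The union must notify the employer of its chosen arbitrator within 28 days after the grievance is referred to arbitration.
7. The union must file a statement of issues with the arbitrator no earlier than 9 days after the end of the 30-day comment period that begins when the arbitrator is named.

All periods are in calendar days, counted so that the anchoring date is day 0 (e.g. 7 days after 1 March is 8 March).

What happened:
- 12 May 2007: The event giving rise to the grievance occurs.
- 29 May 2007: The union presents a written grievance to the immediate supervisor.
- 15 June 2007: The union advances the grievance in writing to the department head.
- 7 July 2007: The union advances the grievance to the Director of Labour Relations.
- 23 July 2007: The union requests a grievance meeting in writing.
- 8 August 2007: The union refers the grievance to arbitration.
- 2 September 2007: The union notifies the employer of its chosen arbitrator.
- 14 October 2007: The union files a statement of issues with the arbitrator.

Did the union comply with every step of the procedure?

Step 1 — 14 and 29 days from 12 May 2007 (when the grieved event occurs) are 26 May 2007 and 10 June 2007 respectively; done 29 May 2007 — within the window.
Step 2 — counting 40 days from 3 June 2007 (end of the 5-day review period, which began when the written grievance is presented to the supervisor on 29 May 2007) gives a deadline of 13 July 2007; 15 June 2007 is within that limit.
Step 3 — counting 61 days from 29 May 2007 (when the written grievance is presented to the supervisor) gives a deadline of 29 July 2007; done 7 July 2007 — timely.
Step 4 — 15 and 56 days from 7 July 2007 (when the grievance is advanced to the Director) are 22 July 2007 and 1 September 2007 respectively; done 23 July 2007, which is between those dates.
Step 5 — counting 20 days from 23 July 2007 (when a grievance meeting is requested) gives a deadline of 12 August 2007; completed 8 August 2007, before the deadline.
Step 6 — counting 28 days from 8 August 2007 (when the grievance is referred to arbitration) gives a deadline of 5 September 2007; 2 September 2007 is within that limit.
Step 7 — must wait 9 days from 2 October 2007 (end of the 30-day comment period, which began when the arbitrator is named on 2 September 2007), so not before 11 October 2007; 14 October 2007 is on or after that date.

Yes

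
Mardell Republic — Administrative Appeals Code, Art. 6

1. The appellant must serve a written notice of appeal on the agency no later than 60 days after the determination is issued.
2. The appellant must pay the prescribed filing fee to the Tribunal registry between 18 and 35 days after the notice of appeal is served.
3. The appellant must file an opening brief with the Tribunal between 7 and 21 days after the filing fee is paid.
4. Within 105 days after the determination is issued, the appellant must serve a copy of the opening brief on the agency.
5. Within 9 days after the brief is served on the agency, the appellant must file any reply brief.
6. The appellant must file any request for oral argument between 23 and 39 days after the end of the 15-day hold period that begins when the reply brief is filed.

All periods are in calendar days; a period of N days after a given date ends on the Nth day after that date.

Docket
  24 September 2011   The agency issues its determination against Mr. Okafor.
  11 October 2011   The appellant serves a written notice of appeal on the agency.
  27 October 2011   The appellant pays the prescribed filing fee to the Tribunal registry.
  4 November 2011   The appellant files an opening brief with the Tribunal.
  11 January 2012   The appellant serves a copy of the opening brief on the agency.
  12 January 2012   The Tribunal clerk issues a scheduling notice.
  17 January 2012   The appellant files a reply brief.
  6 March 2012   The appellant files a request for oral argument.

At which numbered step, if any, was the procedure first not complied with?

(1) due by 24 September 2011 + 60 days = 23 November 2011; 11 October 2011 is within that limit.
(2) the permitted window runs from 11 October 2011 + 18 = 29 October 2011 to 11 October 2011 + 35 = 15 November 2011; 27 October 2011 is 2 days too early.
Later steps need not be reached.

Step 2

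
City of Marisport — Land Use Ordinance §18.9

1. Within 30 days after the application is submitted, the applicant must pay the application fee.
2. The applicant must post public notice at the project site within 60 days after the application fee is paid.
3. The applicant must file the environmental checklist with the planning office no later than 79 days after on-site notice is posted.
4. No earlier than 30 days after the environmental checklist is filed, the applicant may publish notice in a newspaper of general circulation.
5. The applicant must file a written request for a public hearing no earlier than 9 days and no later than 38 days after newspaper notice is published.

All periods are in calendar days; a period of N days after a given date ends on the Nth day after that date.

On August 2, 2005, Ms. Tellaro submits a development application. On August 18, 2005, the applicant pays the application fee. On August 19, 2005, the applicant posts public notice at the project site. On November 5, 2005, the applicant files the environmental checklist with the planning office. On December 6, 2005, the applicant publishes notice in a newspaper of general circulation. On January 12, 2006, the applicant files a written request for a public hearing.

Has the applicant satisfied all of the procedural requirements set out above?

Yes

Step 1 — counting 30 days from August 2, 2005 (when the application is submitted) gives a deadline of September 1, 2005; August 18, 2005 is within that limit.
Step 2 — counting 60 days from August 18, 2005 (when the application fee is paid) gives a deadline of October 17, 2005; done August 19, 2005 — timely.
Step 3 — counting 79 days from August 19, 2005 (when on-site notice is posted) gives a deadline of November 6, 2005; completed November 5, 2005, before the deadline.
Step 4 — must wait 30 days from November 5, 2005 (when the environmental checklist is filed), so not before December 5, 2005; December 6, 2005 is on or after that date.
Step 5 — 9 and 38 days from December 6, 2005 (when newspaper notice is published) are December 15, 2005 and January 13, 2006 respectively; January 12, 2006 falls inside that range.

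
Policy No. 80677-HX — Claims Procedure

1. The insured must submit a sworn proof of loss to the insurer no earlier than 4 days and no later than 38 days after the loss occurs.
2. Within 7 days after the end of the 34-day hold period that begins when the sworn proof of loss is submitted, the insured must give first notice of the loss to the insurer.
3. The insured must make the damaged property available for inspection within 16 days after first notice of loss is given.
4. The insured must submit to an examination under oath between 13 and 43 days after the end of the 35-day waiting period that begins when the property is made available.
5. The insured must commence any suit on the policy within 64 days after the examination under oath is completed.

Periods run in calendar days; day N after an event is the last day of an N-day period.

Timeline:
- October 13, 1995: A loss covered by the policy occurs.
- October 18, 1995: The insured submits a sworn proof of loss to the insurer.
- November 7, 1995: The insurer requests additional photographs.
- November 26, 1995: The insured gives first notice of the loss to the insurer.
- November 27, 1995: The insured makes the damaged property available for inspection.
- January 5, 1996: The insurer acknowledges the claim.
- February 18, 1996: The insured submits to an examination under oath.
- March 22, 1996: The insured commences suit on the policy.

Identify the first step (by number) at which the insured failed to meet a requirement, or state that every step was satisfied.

Step 1: the window is 4–38 days after October 13, 1995 (when the loss occurs), so October 17, 1995 through November 20, 1995; done October 18, 1995, which is between those dates.
Step 2: 7 days after November 21, 1995 (end of the 34-day hold period, which began when the sworn proof of loss is submitted on October 18, 1995) is November 28, 1995; November 26, 1995 is within that limit.
Step 3: 16 days after November 26, 1995 (when first notice of loss is given) is December 12, 1995; November 27, 1995 is within that limit.
Step 4: the window is 13–43 days after January 1, 1996 (end of the 35-day waiting period, which began when the property is made available on November 27, 1995), so January 14, 1996 through February 13, 1996; done February 18, 1996 — 5 days after the window closed.
That is the first point of non-compliance.

Step 4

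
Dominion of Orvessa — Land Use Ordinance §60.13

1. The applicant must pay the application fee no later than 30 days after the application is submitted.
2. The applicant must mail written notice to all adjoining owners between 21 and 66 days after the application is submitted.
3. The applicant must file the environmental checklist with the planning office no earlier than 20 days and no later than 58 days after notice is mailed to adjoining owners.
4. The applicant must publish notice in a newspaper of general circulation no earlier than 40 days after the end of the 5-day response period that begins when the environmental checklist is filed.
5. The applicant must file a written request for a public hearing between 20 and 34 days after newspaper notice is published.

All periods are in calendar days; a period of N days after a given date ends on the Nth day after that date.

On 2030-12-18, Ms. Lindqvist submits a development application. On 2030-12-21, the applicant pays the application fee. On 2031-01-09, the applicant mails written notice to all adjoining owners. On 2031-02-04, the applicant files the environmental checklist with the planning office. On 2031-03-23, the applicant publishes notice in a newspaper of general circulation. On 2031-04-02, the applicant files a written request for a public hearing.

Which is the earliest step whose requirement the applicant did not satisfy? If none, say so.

Step 5

Step 1: 30 days after 2030-12-18 (when the application is submitted) is 2031-01-17; completed 2030-12-21, before the deadline.
Step 2: the window is 21–66 days after 2030-12-18 (when the application is submitted), so 2031-01-08 through 2031-02-22; 2031-01-09 falls inside that range.
Step 3: the window is 20–58 days after 2031-01-09 (when notice is mailed to adjoining owners), so 2031-01-29 through 2031-03-08; 2031-02-04 falls inside that range.
Step 4: the earliest permitted date is 40 days after 2031-02-09 (end of the 5-day response period, which began when the environmental checklist is filed on 2031-02-04), i.e. 2031-03-21; 2031-03-23 is on or after that date.
Step 5: the window is 20–34 days after 2031-03-23 (when newspaper notice is published), so 2031-04-12 through 2031-04-26; 2031-04-02 is 10 days too early.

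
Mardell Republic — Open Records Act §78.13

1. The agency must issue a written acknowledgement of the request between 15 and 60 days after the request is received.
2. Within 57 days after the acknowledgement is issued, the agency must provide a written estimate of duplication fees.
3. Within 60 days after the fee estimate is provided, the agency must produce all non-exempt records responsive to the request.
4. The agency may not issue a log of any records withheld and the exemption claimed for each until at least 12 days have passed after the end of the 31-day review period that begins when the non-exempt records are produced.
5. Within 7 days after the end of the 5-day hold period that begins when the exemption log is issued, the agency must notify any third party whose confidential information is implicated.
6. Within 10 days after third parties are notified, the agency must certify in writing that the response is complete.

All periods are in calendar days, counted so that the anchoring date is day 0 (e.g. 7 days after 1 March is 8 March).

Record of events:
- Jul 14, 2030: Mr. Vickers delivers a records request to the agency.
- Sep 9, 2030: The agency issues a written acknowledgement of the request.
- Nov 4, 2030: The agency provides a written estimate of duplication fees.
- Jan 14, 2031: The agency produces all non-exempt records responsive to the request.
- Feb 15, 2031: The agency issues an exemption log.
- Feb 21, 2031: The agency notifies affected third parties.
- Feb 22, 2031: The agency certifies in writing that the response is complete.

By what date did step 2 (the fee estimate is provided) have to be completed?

Nov 5, 2030

Step 2 runs from Sep 9, 2030, when the acknowledgement is issued. 57 days after Sep 9, 2030 is Nov 5, 2030.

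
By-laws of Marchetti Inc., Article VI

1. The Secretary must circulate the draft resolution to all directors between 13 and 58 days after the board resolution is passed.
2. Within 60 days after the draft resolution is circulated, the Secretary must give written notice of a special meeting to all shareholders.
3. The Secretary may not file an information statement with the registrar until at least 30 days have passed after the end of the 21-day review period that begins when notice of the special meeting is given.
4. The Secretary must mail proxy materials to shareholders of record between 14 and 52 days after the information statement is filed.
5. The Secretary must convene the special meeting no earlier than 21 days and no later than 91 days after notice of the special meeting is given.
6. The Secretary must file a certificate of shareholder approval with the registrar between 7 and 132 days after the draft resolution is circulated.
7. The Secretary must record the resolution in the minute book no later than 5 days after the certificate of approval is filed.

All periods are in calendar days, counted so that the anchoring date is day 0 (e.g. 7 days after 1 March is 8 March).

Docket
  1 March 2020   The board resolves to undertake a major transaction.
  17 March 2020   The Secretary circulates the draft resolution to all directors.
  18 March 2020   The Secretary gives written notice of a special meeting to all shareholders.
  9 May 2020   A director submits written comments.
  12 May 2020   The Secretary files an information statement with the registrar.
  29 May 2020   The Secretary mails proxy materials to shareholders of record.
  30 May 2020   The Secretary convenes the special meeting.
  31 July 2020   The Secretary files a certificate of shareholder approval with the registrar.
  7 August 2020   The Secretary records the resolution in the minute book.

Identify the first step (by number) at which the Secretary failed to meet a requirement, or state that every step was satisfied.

Step 6

Step 1: the window is 13–58 days after 1 March 2020 (when the board resolution is passed), so 14 March 2020 through 28 April 2020; done 17 March 2020 — within the window.
Step 2: 60 days after 17 March 2020 (when the draft resolution is circulated) is 16 May 2020; done 18 March 2020 — timely.
Step 3: the earliest permitted date is 30 days after 8 April 2020 (end of the 21-day review period, which began when notice of the special meeting is given on 18 March 2020), i.e. 8 May 2020; 12 May 2020 is on or after that date.
Step 4: the window is 14–52 days after 12 May 2020 (when the information statement is filed), so 26 May 2020 through 3 July 2020; done 29 May 2020, which is between those dates.
Step 5: the window is 21–91 days after 18 March 2020 (when notice of the special meeting is given), so 8 April 2020 through 17 June 2020; 30 May 2020 falls inside that range.
Step 6: the window is 7–132 days after 17 March 2020 (when the draft resolution is circulated), so 24 March 2020 through 27 July 2020; done 31 July 2020 — 4 days after the window closed.
The procedure was therefore not followed at step 6.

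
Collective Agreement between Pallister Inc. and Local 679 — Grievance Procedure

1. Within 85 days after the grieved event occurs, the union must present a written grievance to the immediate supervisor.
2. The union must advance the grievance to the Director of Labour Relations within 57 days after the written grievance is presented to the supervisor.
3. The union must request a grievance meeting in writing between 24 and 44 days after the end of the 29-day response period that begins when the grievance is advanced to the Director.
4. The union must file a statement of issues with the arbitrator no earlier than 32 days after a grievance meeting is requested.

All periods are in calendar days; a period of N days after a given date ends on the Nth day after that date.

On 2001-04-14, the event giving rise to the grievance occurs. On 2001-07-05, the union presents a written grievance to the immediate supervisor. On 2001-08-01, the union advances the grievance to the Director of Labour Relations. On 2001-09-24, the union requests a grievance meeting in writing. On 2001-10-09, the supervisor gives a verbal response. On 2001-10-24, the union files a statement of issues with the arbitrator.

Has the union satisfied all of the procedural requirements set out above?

(1) due by 2001-04-14 + 85 days = 2001-07-08; completed 2001-07-05, before the deadline.
(2) due by 2001-07-05 + 57 days = 2001-08-31; completed 2001-08-01, before the deadline.
(3) the permitted window runs from 2001-08-30 + 24 = 2001-09-23 to 2001-08-30 + 44 = 2001-10-13; done 2001-09-24 — within the window.
(4) permitted from 2001-09-24 + 32 days = 2001-10-26 onward; acted on 2001-10-24, 2 days prematurely.
That is the first point of non-compliance.

No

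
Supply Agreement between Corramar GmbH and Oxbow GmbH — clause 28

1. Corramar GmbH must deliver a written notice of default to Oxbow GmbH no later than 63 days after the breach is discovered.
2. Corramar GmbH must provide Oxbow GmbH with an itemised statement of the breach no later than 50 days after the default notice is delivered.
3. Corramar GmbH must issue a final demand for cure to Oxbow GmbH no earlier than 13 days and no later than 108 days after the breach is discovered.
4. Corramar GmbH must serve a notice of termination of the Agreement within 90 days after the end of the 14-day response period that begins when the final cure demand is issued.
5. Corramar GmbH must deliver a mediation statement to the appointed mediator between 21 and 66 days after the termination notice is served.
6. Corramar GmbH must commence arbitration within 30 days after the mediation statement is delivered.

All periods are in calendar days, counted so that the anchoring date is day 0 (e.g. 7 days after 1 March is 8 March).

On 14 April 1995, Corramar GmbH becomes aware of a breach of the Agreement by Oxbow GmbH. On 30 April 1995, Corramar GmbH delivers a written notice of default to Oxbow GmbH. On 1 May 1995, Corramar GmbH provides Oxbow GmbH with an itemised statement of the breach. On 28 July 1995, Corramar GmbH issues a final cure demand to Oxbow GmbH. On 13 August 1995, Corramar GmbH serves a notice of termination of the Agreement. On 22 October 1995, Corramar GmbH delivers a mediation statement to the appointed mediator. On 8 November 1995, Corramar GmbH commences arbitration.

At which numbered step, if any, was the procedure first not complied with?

Step 1 — counting 63 days from 14 April 1995 (when the breach is discovered) gives a deadline of 16 June 1995; 30 April 1995 is within that limit.
Step 2 — counting 50 days from 30 April 1995 (when the default notice is delivered) gives a deadline of 19 June 1995; done 1 May 1995 — timely.
Step 3 — 13 and 108 days from 14 April 1995 (when the breach is discovered) are 27 April 1995 and 31 July 1995 respectively; done 28 July 1995 — within the window.
Step 4 — counting 90 days from 11 August 1995 (end of the 14-day response period, which began when the final cure demand is issued on 28 July 1995) gives a deadline of 9 November 1995; completed 13 August 1995, before the deadline.
Step 5 — 21 and 66 days from 13 August 1995 (when the termination notice is served) are 3 September 1995 and 18 October 1995 respectively; 22 October 1995 is 4 days past the end of the window.

Step 5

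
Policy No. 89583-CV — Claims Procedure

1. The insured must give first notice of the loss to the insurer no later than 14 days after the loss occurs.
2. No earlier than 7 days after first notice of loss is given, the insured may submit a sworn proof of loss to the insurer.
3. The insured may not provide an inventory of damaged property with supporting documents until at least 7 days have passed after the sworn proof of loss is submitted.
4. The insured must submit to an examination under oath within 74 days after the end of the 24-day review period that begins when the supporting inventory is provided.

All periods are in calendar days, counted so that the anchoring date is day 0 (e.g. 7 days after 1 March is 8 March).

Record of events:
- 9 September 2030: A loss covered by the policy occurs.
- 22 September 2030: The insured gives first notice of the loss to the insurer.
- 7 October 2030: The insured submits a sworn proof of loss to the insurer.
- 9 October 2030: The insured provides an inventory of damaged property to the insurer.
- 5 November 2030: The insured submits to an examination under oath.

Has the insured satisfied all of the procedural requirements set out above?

No

(1) due by 9 September 2030 + 14 days = 23 September 2030; done 22 September 2030 — timely.
(2) permitted from 22 September 2030 + 7 days = 29 September 2030 onward; done 7 October 2030 — permitted.
(3) permitted from 7 October 2030 + 7 days = 14 October 2030 onward; acted on 9 October 2030, 5 days prematurely.
The analysis stops there.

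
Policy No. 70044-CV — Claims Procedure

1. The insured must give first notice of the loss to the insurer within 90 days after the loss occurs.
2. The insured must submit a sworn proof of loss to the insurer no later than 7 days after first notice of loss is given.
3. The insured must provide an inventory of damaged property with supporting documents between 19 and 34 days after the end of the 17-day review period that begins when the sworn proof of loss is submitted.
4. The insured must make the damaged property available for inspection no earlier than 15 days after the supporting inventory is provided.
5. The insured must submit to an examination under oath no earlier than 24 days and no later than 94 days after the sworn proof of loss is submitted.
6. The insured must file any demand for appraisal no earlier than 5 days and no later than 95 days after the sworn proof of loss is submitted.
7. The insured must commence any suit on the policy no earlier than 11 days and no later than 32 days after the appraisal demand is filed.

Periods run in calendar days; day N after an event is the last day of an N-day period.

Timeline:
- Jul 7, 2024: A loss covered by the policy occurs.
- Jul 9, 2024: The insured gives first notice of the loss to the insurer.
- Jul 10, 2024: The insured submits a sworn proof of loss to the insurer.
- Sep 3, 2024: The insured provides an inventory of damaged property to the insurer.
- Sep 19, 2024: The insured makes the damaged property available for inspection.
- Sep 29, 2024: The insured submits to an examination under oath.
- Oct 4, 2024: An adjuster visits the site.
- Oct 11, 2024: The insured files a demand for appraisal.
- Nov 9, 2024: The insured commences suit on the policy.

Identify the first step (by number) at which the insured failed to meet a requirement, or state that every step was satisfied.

Step 1 — counting 90 days from Jul 7, 2024 (when the loss occurs) gives a deadline of Oct 5, 2024; done Jul 9, 2024 — timely.
Step 2 — counting 7 days from Jul 9, 2024 (when first notice of loss is given) gives a deadline of Jul 16, 2024; done Jul 10, 2024 — timely.
Step 3 — 19 and 34 days from Jul 27, 2024 (end of the 17-day review period, which began when the sworn proof of loss is submitted on Jul 10, 2024) are Aug 15, 2024 and Aug 30, 2024 respectively; Sep 3, 2024 is 4 days past the end of the window.
No need to go further; step 3 was not satisfied.

Step 3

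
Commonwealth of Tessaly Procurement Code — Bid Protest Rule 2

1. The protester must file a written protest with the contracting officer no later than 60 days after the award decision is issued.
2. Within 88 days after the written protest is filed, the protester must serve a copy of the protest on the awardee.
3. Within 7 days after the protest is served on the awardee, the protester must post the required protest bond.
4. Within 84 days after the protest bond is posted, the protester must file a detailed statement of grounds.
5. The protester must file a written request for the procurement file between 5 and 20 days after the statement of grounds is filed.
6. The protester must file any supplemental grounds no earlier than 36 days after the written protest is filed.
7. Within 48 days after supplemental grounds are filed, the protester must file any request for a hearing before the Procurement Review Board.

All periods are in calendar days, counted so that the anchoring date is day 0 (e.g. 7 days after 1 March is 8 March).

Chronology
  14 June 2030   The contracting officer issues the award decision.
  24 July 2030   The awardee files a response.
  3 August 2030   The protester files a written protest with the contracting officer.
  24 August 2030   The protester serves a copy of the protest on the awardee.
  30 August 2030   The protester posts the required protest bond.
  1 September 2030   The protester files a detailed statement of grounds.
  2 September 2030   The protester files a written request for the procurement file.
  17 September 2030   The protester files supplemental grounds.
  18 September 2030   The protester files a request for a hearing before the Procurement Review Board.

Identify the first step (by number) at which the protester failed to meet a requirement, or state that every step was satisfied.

Step 5

Step 1: 60 days after 14 June 2030 (when the award decision is issued) is 13 August 2030; completed 3 August 2030, before the deadline.
Step 2: 88 days after 3 August 2030 (when the written protest is filed) is 30 October 2030; 24 August 2030 is within that limit.
Step 3: 7 days after 24 August 2030 (when the protest is served on the awardee) is 31 August 2030; completed 30 August 2030, before the deadline.
Step 4: 84 days after 30 August 2030 (when the protest bond is posted) is 22 November 2030; 1 September 2030 is within that limit.
Step 5: the window is 5–20 days after 1 September 2030 (when the statement of grounds is filed), so 6 September 2030 through 21 September 2030; done 2 September 2030 — 4 days before the window opened.
Later steps need not be reached.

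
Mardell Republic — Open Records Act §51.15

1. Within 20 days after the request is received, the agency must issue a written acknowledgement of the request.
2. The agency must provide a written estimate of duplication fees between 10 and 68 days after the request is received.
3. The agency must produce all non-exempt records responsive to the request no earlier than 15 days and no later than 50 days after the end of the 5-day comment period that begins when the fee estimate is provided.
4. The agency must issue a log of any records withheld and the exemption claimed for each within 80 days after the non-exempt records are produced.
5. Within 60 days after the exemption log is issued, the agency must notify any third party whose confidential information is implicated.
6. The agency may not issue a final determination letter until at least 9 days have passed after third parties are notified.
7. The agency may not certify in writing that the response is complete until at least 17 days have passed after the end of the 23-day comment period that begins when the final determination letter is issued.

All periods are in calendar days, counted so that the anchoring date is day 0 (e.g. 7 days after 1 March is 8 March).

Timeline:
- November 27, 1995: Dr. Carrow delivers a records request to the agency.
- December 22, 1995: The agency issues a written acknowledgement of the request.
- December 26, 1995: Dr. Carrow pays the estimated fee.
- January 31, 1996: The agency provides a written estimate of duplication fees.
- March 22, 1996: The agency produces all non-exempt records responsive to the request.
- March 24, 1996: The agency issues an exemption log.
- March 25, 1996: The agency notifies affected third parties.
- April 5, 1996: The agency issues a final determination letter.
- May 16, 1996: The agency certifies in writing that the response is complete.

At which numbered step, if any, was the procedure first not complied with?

Step 1 — counting 20 days from November 27, 1995 (when the request is received) gives a deadline of December 17, 1995; not done until December 22, 1995, 5 days after the deadline.

Step 1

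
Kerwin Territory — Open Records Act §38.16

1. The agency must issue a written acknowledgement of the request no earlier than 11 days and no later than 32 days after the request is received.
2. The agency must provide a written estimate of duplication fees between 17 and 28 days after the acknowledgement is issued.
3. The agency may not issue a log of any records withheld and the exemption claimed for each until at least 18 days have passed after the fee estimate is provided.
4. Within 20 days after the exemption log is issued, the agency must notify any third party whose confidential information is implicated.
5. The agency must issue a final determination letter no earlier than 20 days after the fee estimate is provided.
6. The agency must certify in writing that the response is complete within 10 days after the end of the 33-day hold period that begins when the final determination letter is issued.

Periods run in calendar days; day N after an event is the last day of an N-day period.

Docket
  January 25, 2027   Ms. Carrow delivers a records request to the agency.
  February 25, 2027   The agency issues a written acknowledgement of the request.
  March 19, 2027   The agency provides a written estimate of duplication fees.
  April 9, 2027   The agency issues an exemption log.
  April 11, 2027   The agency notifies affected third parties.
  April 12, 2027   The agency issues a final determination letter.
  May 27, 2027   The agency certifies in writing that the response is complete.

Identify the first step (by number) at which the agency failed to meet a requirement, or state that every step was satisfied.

Step 6

Step 1 — 11 and 32 days from January 25, 2027 (when the request is received) are February 5, 2027 and February 26, 2027 respectively; done February 25, 2027, which is between those dates.
Step 2 — 17 and 28 days from February 25, 2027 (when the acknowledgement is issued) are March 14, 2027 and March 25, 2027 respectively; done March 19, 2027, which is between those dates.
Step 3 — must wait 18 days from March 19, 2027 (when the fee estimate is provided), so not before April 6, 2027; done April 9, 2027, after the minimum wait.
Step 4 — counting 20 days from April 9, 2027 (when the exemption log is issued) gives a deadline of April 29, 2027; April 11, 2027 is within that limit.
Step 5 — must wait 20 days from March 19, 2027 (when the fee estimate is provided), so not before April 8, 2027; done April 12, 2027, after the minimum wait.
Step 6 — counting 10 days from May 15, 2027 (end of the 33-day hold period, which began when the final determination letter is issued on April 12, 2027) gives a deadline of May 25, 2027; done May 27, 2027 — 2 days late.
Later steps need not be reached.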